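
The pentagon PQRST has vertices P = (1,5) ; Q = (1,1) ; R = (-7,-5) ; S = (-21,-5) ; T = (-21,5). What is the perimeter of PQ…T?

60

|PQ| = √((0)² + (-4)²) = √16 = 4
|QR| = √((-8)² + (-6)²) = √100 = 10
|RS| = √((-14)² + (0)²) = √196 = 14
|ST| = √((0)² + (10)²) = √100 = 10
|TP| = √((22)² + (0)²) = √484 = 22
Perimeter = 4 + 10 + 14 + 10 + 22 = 60.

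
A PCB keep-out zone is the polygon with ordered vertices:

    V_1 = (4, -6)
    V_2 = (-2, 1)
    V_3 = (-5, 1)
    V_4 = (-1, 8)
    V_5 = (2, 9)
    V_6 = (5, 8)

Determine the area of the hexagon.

80

V_1→V_2: (4)(1) − (-2)(-6) = -8
V_2→V_3: (-2)(1) − (-5)(1) = 3
V_3→V_4: (-5)(8) − (-1)(1) = -39
V_4→V_5: (-1)(9) − (2)(8) = -25
V_5→V_6: (2)(8) − (5)(9) = -29
V_6→V_1: (5)(-6) − (4)(8) = -62
Σ = -160
Area = |Σ|/2 = 80.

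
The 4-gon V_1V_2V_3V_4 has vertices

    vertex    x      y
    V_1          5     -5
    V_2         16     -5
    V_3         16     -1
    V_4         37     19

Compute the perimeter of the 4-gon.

|V_1V_2| = √((11)² + (0)²) = √121 = 11
|V_2V_3| = √((0)² + (4)²) = √16 = 4
|V_3V_4| = √((21)² + (20)²) = √841 = 29
|V_4V_1| = √((-32)² + (-24)²) = √1600 = 40
Perimeter = 11 + 4 + 29 + 40 = 84.

84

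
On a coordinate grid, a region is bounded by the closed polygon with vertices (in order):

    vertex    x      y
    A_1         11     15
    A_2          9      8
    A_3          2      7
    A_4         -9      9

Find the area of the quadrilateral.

76.5

Apply Gauss's area formula: 2A = Σ (x_i·y_{i+1} − x_{i+1}·y_i), indices taken mod 4.
Σ = (-47) + (47) + (81) + (-234) = -153
Area = |Σ|/2 = 76.5.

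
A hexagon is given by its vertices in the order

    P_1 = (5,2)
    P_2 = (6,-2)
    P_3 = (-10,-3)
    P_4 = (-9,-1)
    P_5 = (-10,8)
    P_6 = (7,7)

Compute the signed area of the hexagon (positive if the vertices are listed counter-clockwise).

P_1→P_2: (5)(-2) − (6)(2) = -22
P_2→P_3: (6)(-3) − (-10)(-2) = -38
P_3→P_4: (-10)(-1) − (-9)(-3) = -17
P_4→P_5: (-9)(8) − (-10)(-1) = -82
P_5→P_6: (-10)(7) − (7)(8) = -126
P_6→P_1: (7)(2) − (5)(7) = -21
Σ = -306
Signed area = Σ/2 = -153 (negative ⇒ clockwise traversal).

-153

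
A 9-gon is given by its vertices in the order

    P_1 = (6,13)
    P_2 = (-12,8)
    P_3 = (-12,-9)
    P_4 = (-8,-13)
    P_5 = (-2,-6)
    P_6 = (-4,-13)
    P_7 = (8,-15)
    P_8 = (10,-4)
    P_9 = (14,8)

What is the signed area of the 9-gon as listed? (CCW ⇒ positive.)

534

Σ = (204) + (204) + (84) + (22) + (2) + (164) + (118) + (136) + (134) = 1068
Signed area = Σ/2 = 534 (positive ⇒ counter-clockwise traversal).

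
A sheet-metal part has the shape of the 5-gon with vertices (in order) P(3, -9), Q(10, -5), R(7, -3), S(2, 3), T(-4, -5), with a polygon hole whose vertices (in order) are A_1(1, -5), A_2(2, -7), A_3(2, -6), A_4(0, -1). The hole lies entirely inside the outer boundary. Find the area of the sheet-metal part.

Outer boundary:
Σ = (75) + (5) + (27) + (2) + (51) = 160
Area = |Σ|/2 = 80.
Hole:
Apply the shoelace formula: 2A = Σ (x_i·y_{i+1} − x_{i+1}·y_i), indices taken mod 4.
Σ = (3) + (2) + (-2) + (1) = 4
Area = |Σ|/2 = 2.
Net area = 80 − 2 = 78.

78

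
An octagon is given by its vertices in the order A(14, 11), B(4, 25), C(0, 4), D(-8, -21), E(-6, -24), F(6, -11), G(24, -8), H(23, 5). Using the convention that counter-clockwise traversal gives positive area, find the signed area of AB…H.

666.5

Cross-terms: 306, 16, 32, 66, 210, 216, 304, 183  ⇒  Σ = 1333
Signed area = Σ/2 = 666.5 (positive ⇒ counter-clockwise traversal).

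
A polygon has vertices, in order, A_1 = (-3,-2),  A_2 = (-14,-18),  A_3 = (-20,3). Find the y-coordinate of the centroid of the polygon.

Apply the surveyor's formula. First the cross-terms c_i = x_i·y_{i+1} − x_{i+1}·y_i:
  26, -402, 49  ⇒  2A = -327, A = -163.5.
Then Σ (y_i + y_{i+1})·c_i = 5559, so ȳ = 5559 / (6·(-163.5)) = -17/3.

-17/3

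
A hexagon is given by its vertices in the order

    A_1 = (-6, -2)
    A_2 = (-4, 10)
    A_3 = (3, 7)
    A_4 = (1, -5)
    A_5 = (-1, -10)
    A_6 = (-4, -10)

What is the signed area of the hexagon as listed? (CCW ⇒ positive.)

-122.5

Apply the shoelace formula: 2A = Σ (x_i·y_{i+1} − x_{i+1}·y_i), indices taken mod 6.
Σ = (-68) + (-58) + (-22) + (-15) + (-30) + (-52) = -245
Signed area = Σ/2 = -122.5 (negative ⇒ clockwise traversal).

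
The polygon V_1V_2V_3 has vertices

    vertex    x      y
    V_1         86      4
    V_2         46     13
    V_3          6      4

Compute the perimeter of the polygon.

|V_1V_2| = √((-40)² + (9)²) = √1681 = 41
|V_2V_3| = √((-40)² + (-9)²) = √1681 = 41
|V_3V_1| = √((80)² + (0)²) = √6400 = 80
Perimeter = 41 + 41 + 80 = 162.

162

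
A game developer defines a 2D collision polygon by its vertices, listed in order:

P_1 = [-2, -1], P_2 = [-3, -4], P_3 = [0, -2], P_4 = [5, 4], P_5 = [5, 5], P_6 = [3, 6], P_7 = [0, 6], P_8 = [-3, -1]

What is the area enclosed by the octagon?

Apply the shoelace formula: 2A = Σ (x_i·y_{i+1} − x_{i+1}·y_i), indices taken mod 8.
Cross-terms: 5, 6, 10, 5, 15, 18, 18, 1  ⇒  Σ = 78
Area = |Σ|/2 = 39.

39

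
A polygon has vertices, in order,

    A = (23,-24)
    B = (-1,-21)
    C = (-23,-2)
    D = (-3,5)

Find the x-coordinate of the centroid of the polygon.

-223/288

Apply the shoelace (surveyor's) formula. First the cross-terms c_i = x_i·y_{i+1} − x_{i+1}·y_i:
  -507, -481, -121, -43  ⇒  2A = -1152, A = -576.
Then Σ (x_i + x_{i+1})·c_i = 2676, so x̄ = 2676 / (6·(-576)) = -223/288.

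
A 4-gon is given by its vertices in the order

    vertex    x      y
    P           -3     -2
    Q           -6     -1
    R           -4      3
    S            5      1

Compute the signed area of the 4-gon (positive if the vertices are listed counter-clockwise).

-28.5

Apply the surveyor's formula: 2A = Σ (x_i·y_{i+1} − x_{i+1}·y_i), indices taken mod 4.
Σ = (-9) + (-22) + (-19) + (-7) = -57
Signed area = Σ/2 = -28.5 (negative ⇒ clockwise traversal).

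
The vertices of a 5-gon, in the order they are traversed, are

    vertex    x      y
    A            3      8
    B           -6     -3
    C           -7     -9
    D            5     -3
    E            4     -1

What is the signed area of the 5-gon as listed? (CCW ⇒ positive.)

Σ = (39) + (33) + (66) + (7) + (35) = 180
Signed area = Σ/2 = 90 (positive ⇒ counter-clockwise traversal).

90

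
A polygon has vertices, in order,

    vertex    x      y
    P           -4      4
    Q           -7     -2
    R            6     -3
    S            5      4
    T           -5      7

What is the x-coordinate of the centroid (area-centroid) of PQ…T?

-8/57

Apply the shoelace (surveyor's) formula. First the cross-terms c_i = x_i·y_{i+1} − x_{i+1}·y_i:
  36, 33, 39, 55, 8  ⇒  2A = 171, A = 85.5.
Then Σ (x_i + x_{i+1})·c_i = -72, so x̄ = -72 / (6·85.5) = -8/57.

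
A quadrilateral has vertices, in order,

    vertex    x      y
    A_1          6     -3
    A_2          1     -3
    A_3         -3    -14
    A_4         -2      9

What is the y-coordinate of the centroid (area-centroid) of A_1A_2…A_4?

Apply the shoelace (surveyor's) formula. First the cross-terms c_i = x_i·y_{i+1} − x_{i+1}·y_i:
  -15, -23, -55, -48  ⇒  2A = -141, A = -70.5.
Then Σ (y_i + y_{i+1})·c_i = 468, so ȳ = 468 / (6·(-70.5)) = -52/47.

-52/47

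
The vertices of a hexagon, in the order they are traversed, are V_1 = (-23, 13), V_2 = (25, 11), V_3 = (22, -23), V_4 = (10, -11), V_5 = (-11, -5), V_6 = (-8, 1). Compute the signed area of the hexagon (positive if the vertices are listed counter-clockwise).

-855

V_1→V_2: (-23)(11) − (25)(13) = -578
V_2→V_3: (25)(-23) − (22)(11) = -817
V_3→V_4: (22)(-11) − (10)(-23) = -12
V_4→V_5: (10)(-5) − (-11)(-11) = -171
V_5→V_6: (-11)(1) − (-8)(-5) = -51
V_6→V_1: (-8)(13) − (-23)(1) = -81
Σ = -1710
Signed area = Σ/2 = -855 (negative ⇒ clockwise traversal).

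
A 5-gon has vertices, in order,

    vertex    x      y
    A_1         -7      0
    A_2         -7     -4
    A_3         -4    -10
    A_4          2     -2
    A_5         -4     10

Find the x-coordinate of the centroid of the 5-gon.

-3.1875

Apply the surveyor's formula. First the cross-terms c_i = x_i·y_{i+1} − x_{i+1}·y_i:
  28, 54, 28, 12, 70  ⇒  2A = 192, A = 96.
Then Σ (x_i + x_{i+1})·c_i = -1836, so x̄ = -1836 / (6·96) = -3.1875.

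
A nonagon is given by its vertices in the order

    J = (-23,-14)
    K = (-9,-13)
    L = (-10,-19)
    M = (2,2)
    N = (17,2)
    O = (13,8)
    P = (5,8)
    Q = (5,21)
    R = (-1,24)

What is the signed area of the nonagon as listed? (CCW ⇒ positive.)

Apply Gauss's area formula: 2A = Σ (x_i·y_{i+1} − x_{i+1}·y_i), indices taken mod 9.
J→K: (-23)(-13) − (-9)(-14) = 173
K→L: (-9)(-19) − (-10)(-13) = 41
L→M: (-10)(2) − (2)(-19) = 18
M→N: (2)(2) − (17)(2) = -30
N→O: (17)(8) − (13)(2) = 110
O→P: (13)(8) − (5)(8) = 64
P→Q: (5)(21) − (5)(8) = 65
Q→R: (5)(24) − (-1)(21) = 141
R→J: (-1)(-14) − (-23)(24) = 566
Σ = 1148
Signed area = Σ/2 = 574 (positive ⇒ counter-clockwise traversal).

574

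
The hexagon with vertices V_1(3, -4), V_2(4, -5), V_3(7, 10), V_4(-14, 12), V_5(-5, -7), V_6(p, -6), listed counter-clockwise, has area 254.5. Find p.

The doubled signed area Σ (x_i y_{i+1} − x_{i+1} y_i) is linear in p.
With p=0 it equals 506; the coefficient of p is 3 (from the two edges through V_6).
So 3·p + 506 = 2·254.5 = 509 ⇒ p = 1.

1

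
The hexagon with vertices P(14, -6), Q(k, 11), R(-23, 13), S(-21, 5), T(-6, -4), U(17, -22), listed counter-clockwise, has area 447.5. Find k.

-10

The doubled signed area Σ (x_i y_{i+1} − x_{i+1} y_i) is linear in k.
With k=0 it equals 1085; the coefficient of k is 19 (from the two edges through Q).
So 19·k + 1085 = 2·447.5 = 895 ⇒ k = -10.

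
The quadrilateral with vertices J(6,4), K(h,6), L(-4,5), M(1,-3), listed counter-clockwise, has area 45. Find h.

1

Write out the shoelace sum; only the two edges meeting at K involve h:
2·Area = [(6·6 − h·4) + (h·5 − (-4)·6)] + 29
       = 1·h + 89 = 90
⇒ h = 1.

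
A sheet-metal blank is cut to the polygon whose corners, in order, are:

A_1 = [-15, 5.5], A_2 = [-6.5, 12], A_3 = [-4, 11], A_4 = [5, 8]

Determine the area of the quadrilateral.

Apply the shoelace formula: 2A = Σ (x_i·y_{i+1} − x_{i+1}·y_i), indices taken mod 4.
Σ = (-144.25) + (-23.5) + (-87) + (147.5) = -107.25
Area = |Σ|/2 = 53.625.

53.625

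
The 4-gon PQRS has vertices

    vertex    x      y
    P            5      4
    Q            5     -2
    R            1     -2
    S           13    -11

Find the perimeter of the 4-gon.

42

|PQ| = √((0)² + (-6)²) = √36 = 6
|QR| = √((-4)² + (0)²) = √16 = 4
|RS| = √((12)² + (-9)²) = √225 = 15
|SP| = √((-8)² + (15)²) = √289 = 17
Perimeter = 6 + 4 + 15 + 17 = 42.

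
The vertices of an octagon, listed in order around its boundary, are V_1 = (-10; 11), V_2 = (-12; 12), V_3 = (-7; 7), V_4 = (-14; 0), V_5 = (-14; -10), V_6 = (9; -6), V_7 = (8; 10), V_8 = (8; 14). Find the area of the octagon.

411

Cross-terms: 12, 0, 98, 140, 174, 138, 32, 228  ⇒  Σ = 822
Area = |Σ|/2 = 411.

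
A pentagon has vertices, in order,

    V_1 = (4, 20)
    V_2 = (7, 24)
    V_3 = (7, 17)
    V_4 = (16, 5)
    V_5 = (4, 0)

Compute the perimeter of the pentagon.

|V_1V_2| = √((3)² + (4)²) = √25 = 5
|V_2V_3| = √((0)² + (-7)²) = √49 = 7
|V_3V_4| = √((9)² + (-12)²) = √225 = 15
|V_4V_5| = √((-12)² + (-5)²) = √169 = 13
|V_5V_1| = √((0)² + (20)²) = √400 = 20
Perimeter = 5 + 7 + 15 + 13 + 20 = 60.

60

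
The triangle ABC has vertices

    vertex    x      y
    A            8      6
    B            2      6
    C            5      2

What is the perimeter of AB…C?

16

|AB| = √((-6)² + (0)²) = √36 = 6
|BC| = √((3)² + (-4)²) = √25 = 5
|CA| = √((3)² + (4)²) = √25 = 5
Perimeter = 6 + 5 + 5 = 16.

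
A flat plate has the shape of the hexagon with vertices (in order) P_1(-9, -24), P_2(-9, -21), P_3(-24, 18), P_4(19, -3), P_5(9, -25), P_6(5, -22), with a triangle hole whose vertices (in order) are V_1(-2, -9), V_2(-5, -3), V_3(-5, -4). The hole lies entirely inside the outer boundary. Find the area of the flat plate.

Outer boundary:
Cross-terms: -27, -666, -270, -448, -73, -318  ⇒  Σ = -1802
Area = |Σ|/2 = 901.
Hole:
Apply the shoelace (surveyor's) formula: 2A = Σ (x_i·y_{i+1} − x_{i+1}·y_i), indices taken mod 3.
Σ = (-39) + (5) + (37) = 3
Area = |Σ|/2 = 1.5.
Net area = 901 − 1.5 = 899.5.

899.5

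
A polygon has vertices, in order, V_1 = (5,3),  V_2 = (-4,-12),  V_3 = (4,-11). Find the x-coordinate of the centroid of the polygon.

Apply the shoelace formula. First the cross-terms c_i = x_i·y_{i+1} − x_{i+1}·y_i:
  -48, 92, 67  ⇒  2A = 111, A = 55.5.
Then Σ (x_i + x_{i+1})·c_i = 555, so x̄ = 555 / (6·55.5) = 5/3.

5/3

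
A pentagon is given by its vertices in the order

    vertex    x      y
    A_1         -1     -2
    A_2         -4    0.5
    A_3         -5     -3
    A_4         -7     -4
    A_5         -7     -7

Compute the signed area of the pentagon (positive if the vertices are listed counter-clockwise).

16.5

Apply the shoelace (surveyor's) formula: 2A = Σ (x_i·y_{i+1} − x_{i+1}·y_i), indices taken mod 5.
Σ = (-8.5) + (14.5) + (-1) + (21) + (7) = 33
Signed area = Σ/2 = 16.5 (positive ⇒ counter-clockwise traversal).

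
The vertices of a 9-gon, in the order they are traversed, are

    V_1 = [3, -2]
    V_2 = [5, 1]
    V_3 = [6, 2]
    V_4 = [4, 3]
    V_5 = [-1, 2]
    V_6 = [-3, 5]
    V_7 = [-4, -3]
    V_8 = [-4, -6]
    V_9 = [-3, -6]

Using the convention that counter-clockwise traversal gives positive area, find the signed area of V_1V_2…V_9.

55

Apply Gauss's area formula: 2A = Σ (x_i·y_{i+1} − x_{i+1}·y_i), indices taken mod 9.
Σ = (13) + (4) + (10) + (11) + (1) + (29) + (12) + (6) + (24) = 110
Signed area = Σ/2 = 55 (positive ⇒ counter-clockwise traversal).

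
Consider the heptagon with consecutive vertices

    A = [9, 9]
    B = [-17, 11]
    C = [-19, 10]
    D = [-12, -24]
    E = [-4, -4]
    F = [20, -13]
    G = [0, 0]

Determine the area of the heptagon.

475.5

Apply the shoelace (surveyor's) formula: 2A = Σ (x_i·y_{i+1} − x_{i+1}·y_i), indices taken mod 7.
Cross-terms: 252, 39, 576, -48, 132, 0, 0  ⇒  Σ = 951
Area = |Σ|/2 = 475.5.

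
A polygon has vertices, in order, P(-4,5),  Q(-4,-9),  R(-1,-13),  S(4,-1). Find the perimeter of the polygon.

42

|PQ| = √((0)² + (-14)²) = √196 = 14
|QR| = √((3)² + (-4)²) = √25 = 5
|RS| = √((5)² + (12)²) = √169 = 13
|SP| = √((-8)² + (6)²) = √100 = 10
Perimeter = 14 + 5 + 13 + 10 = 42.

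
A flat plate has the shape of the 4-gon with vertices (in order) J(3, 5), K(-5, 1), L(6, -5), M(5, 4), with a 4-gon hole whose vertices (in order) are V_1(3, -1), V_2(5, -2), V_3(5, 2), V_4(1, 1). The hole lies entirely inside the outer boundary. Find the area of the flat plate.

45.5

Outer boundary:
Apply the surveyor's formula: 2A = Σ (x_i·y_{i+1} − x_{i+1}·y_i), indices taken mod 4.
J→K: (3)(1) − (-5)(5) = 28
K→L: (-5)(-5) − (6)(1) = 19
L→M: (6)(4) − (5)(-5) = 49
M→J: (5)(5) − (3)(4) = 13
Σ = 109
Area = |Σ|/2 = 54.5.
Hole:
Apply the shoelace (surveyor's) formula: 2A = Σ (x_i·y_{i+1} − x_{i+1}·y_i), indices taken mod 4.
Σ = (-1) + (20) + (3) + (-4) = 18
Area = |Σ|/2 = 9.
Net area = 54.5 − 9 = 45.5.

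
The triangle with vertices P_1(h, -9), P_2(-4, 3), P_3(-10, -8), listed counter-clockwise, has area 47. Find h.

-2

Write out the shoelace sum; only the two edges meeting at P_1 involve h:
2·Area = [((-10)·(-9) − h·(-8)) + (h·3 − (-4)·(-9))] + 62
       = 11·h + 116 = 94
⇒ h = -2.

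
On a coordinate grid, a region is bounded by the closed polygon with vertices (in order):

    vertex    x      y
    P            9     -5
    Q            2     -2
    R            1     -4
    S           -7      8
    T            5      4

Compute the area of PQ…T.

Apply the shoelace (surveyor's) formula: 2A = Σ (x_i·y_{i+1} − x_{i+1}·y_i), indices taken mod 5.
Σ = (-8) + (-6) + (-20) + (-68) + (-61) = -163
Area = |Σ|/2 = 81.5.

81.5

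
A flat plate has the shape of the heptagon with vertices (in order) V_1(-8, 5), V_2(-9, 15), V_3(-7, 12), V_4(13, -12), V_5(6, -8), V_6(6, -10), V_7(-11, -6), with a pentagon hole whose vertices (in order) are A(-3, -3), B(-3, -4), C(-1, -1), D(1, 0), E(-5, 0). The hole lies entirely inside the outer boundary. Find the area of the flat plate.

Outer boundary:
Apply Gauss's area formula: 2A = Σ (x_i·y_{i+1} − x_{i+1}·y_i), indices taken mod 7.
Σ = (-75) + (-3) + (-72) + (-32) + (-12) + (-146) + (-103) = -443
Area = |Σ|/2 = 221.5.
Hole:
Apply the shoelace formula: 2A = Σ (x_i·y_{i+1} − x_{i+1}·y_i), indices taken mod 5.
A→B: (-3)(-4) − (-3)(-3) = 3
B→C: (-3)(-1) − (-1)(-4) = -1
C→D: (-1)(0) − (1)(-1) = 1
D→E: (1)(0) − (-5)(0) = 0
E→A: (-5)(-3) − (-3)(0) = 15
Σ = 18
Area = |Σ|/2 = 9.
Net area = 221.5 − 9 = 212.5.

212.5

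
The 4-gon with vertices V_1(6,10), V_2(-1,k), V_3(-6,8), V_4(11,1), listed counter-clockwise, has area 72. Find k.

Write out the shoelace sum; only the two edges meeting at V_2 involve k:
2·Area = [(6·k − (-1)·10) + ((-1)·8 − (-6)·k)] + 10
       = 12·k + 12 = 144
⇒ k = 11.

11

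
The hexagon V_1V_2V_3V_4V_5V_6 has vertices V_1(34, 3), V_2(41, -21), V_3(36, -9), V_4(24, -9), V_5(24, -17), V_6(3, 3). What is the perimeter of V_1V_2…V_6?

118

|V_1V_2| = √((7)² + (-24)²) = √625 = 25
|V_2V_3| = √((-5)² + (12)²) = √169 = 13
|V_3V_4| = √((-12)² + (0)²) = √144 = 12
|V_4V_5| = √((0)² + (-8)²) = √64 = 8
|V_5V_6| = √((-21)² + (20)²) = √841 = 29
|V_6V_1| = √((31)² + (0)²) = √961 = 31
Perimeter = 25 + 13 + 12 + 8 + 29 + 31 = 118.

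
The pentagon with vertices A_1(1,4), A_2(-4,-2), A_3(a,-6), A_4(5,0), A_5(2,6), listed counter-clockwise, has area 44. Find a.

Write out the shoelace sum; only the two edges meeting at A_3 involve a:
2·Area = [((-4)·(-6) − a·(-2)) + (a·0 − 5·(-6))] + 46
       = 2·a + 100 = 88
⇒ a = -6.

-6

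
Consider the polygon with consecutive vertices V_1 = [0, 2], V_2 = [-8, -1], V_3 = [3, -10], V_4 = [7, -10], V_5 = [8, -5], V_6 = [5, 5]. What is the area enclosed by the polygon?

129.5

Apply the shoelace formula: 2A = Σ (x_i·y_{i+1} − x_{i+1}·y_i), indices taken mod 6.
Cross-terms: 16, 83, 40, 45, 65, 10  ⇒  Σ = 259
Area = |Σ|/2 = 129.5.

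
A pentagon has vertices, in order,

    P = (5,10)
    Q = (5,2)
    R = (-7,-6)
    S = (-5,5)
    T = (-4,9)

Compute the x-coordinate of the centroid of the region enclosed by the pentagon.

Apply the shoelace formula. First the cross-terms c_i = x_i·y_{i+1} − x_{i+1}·y_i:
  -40, -16, -65, -25, -85  ⇒  2A = -231, A = -115.5.
Then Σ (x_i + x_{i+1})·c_i = 552, so x̄ = 552 / (6·(-115.5)) = -184/231.

-184/231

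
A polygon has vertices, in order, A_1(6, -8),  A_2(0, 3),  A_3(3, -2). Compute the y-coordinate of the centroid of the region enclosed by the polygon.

Apply the shoelace (surveyor's) formula. First the cross-terms c_i = x_i·y_{i+1} − x_{i+1}·y_i:
  18, -9, -12  ⇒  2A = -3, A = -1.5.
Then Σ (y_i + y_{i+1})·c_i = 21, so ȳ = 21 / (6·(-1.5)) = -7/3.

-7/3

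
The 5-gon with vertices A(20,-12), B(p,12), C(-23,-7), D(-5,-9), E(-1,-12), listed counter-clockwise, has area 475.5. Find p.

-8

The doubled signed area Σ (x_i y_{i+1} − x_{i+1} y_i) is linear in p.
With p=0 it equals 991; the coefficient of p is 5 (from the two edges through B).
So 5·p + 991 = 2·475.5 = 951 ⇒ p = -8.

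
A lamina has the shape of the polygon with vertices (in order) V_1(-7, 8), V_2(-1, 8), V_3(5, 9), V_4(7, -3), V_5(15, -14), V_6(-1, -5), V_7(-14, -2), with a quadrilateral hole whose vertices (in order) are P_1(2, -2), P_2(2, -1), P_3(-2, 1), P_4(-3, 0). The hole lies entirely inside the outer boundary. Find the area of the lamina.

250

Outer boundary:
Apply the shoelace formula: 2A = Σ (x_i·y_{i+1} − x_{i+1}·y_i), indices taken mod 7.
V_1→V_2: (-7)(8) − (-1)(8) = -48
V_2→V_3: (-1)(9) − (5)(8) = -49
V_3→V_4: (5)(-3) − (7)(9) = -78
V_4→V_5: (7)(-14) − (15)(-3) = -53
V_5→V_6: (15)(-5) − (-1)(-14) = -89
V_6→V_7: (-1)(-2) − (-14)(-5) = -68
V_7→V_1: (-14)(8) − (-7)(-2) = -126
Σ = -511
Area = |Σ|/2 = 255.5.
Hole:
Cross-terms: 2, 0, 3, 6  ⇒  Σ = 11
Area = |Σ|/2 = 5.5.
Net area = 255.5 − 5.5 = 250.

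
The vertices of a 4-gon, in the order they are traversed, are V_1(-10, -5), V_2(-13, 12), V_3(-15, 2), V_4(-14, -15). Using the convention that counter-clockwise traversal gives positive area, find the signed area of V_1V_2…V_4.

Apply the surveyor's formula: 2A = Σ (x_i·y_{i+1} − x_{i+1}·y_i), indices taken mod 4.
V_1→V_2: (-10)(12) − (-13)(-5) = -185
V_2→V_3: (-13)(2) − (-15)(12) = 154
V_3→V_4: (-15)(-15) − (-14)(2) = 253
V_4→V_1: (-14)(-5) − (-10)(-15) = -80
Σ = 142
Signed area = Σ/2 = 71 (positive ⇒ counter-clockwise traversal).

71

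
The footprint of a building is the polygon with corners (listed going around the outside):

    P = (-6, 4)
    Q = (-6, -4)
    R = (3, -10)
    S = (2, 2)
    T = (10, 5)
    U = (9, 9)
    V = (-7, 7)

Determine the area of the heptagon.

Apply the surveyor's formula: 2A = Σ (x_i·y_{i+1} − x_{i+1}·y_i), indices taken mod 7.
Σ = (48) + (72) + (26) + (-10) + (45) + (126) + (14) = 321
Area = |Σ|/2 = 160.5.

160.5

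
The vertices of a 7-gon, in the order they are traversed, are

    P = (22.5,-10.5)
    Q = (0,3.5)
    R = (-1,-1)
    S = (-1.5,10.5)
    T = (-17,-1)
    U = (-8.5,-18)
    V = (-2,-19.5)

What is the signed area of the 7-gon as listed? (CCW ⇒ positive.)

568.625

Apply the surveyor's formula: 2A = Σ (x_i·y_{i+1} − x_{i+1}·y_i), indices taken mod 7.
Σ = (78.75) + (3.5) + (-12) + (180) + (297.5) + (129.75) + (459.75) = 1137.25
Signed area = Σ/2 = 568.625 (positive ⇒ counter-clockwise traversal).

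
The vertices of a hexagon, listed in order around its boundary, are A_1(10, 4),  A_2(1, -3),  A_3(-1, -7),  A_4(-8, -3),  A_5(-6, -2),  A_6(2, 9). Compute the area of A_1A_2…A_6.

115.5

Apply the shoelace formula: 2A = Σ (x_i·y_{i+1} − x_{i+1}·y_i), indices taken mod 6.
Cross-terms: -34, -10, -53, -2, -50, -82  ⇒  Σ = -231
Area = |Σ|/2 = 115.5.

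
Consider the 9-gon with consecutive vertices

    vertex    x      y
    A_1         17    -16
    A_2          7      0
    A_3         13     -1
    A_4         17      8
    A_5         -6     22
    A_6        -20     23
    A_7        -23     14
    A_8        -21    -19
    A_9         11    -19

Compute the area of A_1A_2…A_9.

Apply the shoelace (surveyor's) formula: 2A = Σ (x_i·y_{i+1} − x_{i+1}·y_i), indices taken mod 9.
Σ = (112) + (-7) + (121) + (422) + (302) + (249) + (731) + (608) + (147) = 2685
Area = |Σ|/2 = 1342.5.

1342.5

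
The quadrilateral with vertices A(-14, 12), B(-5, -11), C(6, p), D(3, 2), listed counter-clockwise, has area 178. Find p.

0

The doubled signed area Σ (x_i y_{i+1} − x_{i+1} y_i) is linear in p.
With p=0 it equals 356; the coefficient of p is -8 (from the two edges through C).
So -8·p + 356 = 2·178 = 356 ⇒ p = 0.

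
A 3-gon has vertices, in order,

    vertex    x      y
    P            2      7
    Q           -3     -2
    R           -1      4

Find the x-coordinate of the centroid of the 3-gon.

Apply Gauss's area formula. First the cross-terms c_i = x_i·y_{i+1} − x_{i+1}·y_i:
  17, -14, -15  ⇒  2A = -12, A = -6.
Then Σ (x_i + x_{i+1})·c_i = 24, so x̄ = 24 / (6·(-6)) = -2/3.

-2/3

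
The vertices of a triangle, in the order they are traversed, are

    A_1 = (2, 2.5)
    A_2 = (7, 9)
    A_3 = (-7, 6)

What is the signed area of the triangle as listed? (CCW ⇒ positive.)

Apply the surveyor's formula: 2A = Σ (x_i·y_{i+1} − x_{i+1}·y_i), indices taken mod 3.
A_1→A_2: (2)(9) − (7)(2.5) = 0.5
A_2→A_3: (7)(6) − (-7)(9) = 105
A_3→A_1: (-7)(2.5) − (2)(6) = -29.5
Σ = 76
Signed area = Σ/2 = 38 (positive ⇒ counter-clockwise traversal).

38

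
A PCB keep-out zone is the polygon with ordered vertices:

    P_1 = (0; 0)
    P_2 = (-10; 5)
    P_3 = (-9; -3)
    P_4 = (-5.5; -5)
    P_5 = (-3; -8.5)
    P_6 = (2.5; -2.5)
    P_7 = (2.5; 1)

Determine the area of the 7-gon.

86.375

Σ = (0) + (75) + (28.5) + (31.75) + (28.75) + (8.75) + (0) = 172.75
Area = |Σ|/2 = 86.375.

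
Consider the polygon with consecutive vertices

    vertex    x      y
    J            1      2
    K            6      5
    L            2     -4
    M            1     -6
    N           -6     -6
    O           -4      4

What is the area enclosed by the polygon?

75.5

Σ = (-7) + (-34) + (-8) + (-42) + (-48) + (-12) = -151
Area = |Σ|/2 = 75.5.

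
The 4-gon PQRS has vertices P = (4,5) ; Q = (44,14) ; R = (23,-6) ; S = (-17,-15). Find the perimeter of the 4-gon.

|PQ| = √((40)² + (9)²) = √1681 = 41
|QR| = √((-21)² + (-20)²) = √841 = 29
|RS| = √((-40)² + (-9)²) = √1681 = 41
|SP| = √((21)² + (20)²) = √841 = 29
Perimeter = 41 + 29 + 41 + 29 = 140.

140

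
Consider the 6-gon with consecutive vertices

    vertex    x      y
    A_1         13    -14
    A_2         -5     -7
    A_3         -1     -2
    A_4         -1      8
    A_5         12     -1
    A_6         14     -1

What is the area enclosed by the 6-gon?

Apply the shoelace (surveyor's) formula: 2A = Σ (x_i·y_{i+1} − x_{i+1}·y_i), indices taken mod 6.
Σ = (-161) + (3) + (-10) + (-95) + (2) + (-183) = -444
Area = |Σ|/2 = 222.

222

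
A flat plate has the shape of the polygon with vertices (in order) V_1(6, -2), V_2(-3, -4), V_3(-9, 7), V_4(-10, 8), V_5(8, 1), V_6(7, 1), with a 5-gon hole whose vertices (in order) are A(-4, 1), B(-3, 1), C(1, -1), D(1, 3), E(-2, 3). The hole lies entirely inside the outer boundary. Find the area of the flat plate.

79

Outer boundary:
Apply the shoelace (surveyor's) formula: 2A = Σ (x_i·y_{i+1} − x_{i+1}·y_i), indices taken mod 6.
V_1→V_2: (6)(-4) − (-3)(-2) = -30
V_2→V_3: (-3)(7) − (-9)(-4) = -57
V_3→V_4: (-9)(8) − (-10)(7) = -2
V_4→V_5: (-10)(1) − (8)(8) = -74
V_5→V_6: (8)(1) − (7)(1) = 1
V_6→V_1: (7)(-2) − (6)(1) = -20
Σ = -182
Area = |Σ|/2 = 91.
Hole:
Apply Gauss's area formula: 2A = Σ (x_i·y_{i+1} − x_{i+1}·y_i), indices taken mod 5.
Σ = (-1) + (2) + (4) + (9) + (10) = 24
Area = |Σ|/2 = 12.
Net area = 91 − 12 = 79.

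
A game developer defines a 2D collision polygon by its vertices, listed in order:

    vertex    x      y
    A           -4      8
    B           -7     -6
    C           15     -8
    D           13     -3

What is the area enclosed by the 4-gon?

188.5

Apply the shoelace formula: 2A = Σ (x_i·y_{i+1} − x_{i+1}·y_i), indices taken mod 4.
Σ = (80) + (146) + (59) + (92) = 377
Area = |Σ|/2 = 188.5.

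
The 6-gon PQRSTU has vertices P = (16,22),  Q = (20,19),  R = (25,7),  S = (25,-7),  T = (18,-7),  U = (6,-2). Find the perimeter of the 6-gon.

78

|PQ| = √((4)² + (-3)²) = √25 = 5
|QR| = √((5)² + (-12)²) = √169 = 13
|RS| = √((0)² + (-14)²) = √196 = 14
|ST| = √((-7)² + (0)²) = √49 = 7
|TU| = √((-12)² + (5)²) = √169 = 13
|UP| = √((10)² + (24)²) = √676 = 26
Perimeter = 5 + 13 + 14 + 7 + 13 + 26 = 78.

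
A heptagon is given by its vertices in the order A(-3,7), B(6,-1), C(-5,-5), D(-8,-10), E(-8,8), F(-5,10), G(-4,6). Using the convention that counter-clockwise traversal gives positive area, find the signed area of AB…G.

-124

Apply Gauss's area formula: 2A = Σ (x_i·y_{i+1} − x_{i+1}·y_i), indices taken mod 7.
Σ = (-39) + (-35) + (10) + (-144) + (-40) + (10) + (-10) = -248
Signed area = Σ/2 = -124 (negative ⇒ clockwise traversal).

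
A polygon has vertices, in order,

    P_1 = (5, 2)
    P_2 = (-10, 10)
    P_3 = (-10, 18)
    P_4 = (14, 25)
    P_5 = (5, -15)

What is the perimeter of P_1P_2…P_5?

108

|P_1P_2| = √((-15)² + (8)²) = √289 = 17
|P_2P_3| = √((0)² + (8)²) = √64 = 8
|P_3P_4| = √((24)² + (7)²) = √625 = 25
|P_4P_5| = √((-9)² + (-40)²) = √1681 = 41
|P_5P_1| = √((0)² + (17)²) = √289 = 17
Perimeter = 17 + 8 + 25 + 41 + 17 = 108.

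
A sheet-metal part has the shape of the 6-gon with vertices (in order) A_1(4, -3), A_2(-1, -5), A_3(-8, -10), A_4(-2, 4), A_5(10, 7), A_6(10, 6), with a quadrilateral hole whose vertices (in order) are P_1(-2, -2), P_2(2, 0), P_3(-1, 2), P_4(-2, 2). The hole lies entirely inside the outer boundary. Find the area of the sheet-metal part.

102.5

Outer boundary:
Apply Gauss's area formula: 2A = Σ (x_i·y_{i+1} − x_{i+1}·y_i), indices taken mod 6.
A_1→A_2: (4)(-5) − (-1)(-3) = -23
A_2→A_3: (-1)(-10) − (-8)(-5) = -30
A_3→A_4: (-8)(4) − (-2)(-10) = -52
A_4→A_5: (-2)(7) − (10)(4) = -54
A_5→A_6: (10)(6) − (10)(7) = -10
A_6→A_1: (10)(-3) − (4)(6) = -54
Σ = -223
Area = |Σ|/2 = 111.5.
Hole:
Apply the surveyor's formula: 2A = Σ (x_i·y_{i+1} − x_{i+1}·y_i), indices taken mod 4.
Cross-terms: 4, 4, 2, 8  ⇒  Σ = 18
Area = |Σ|/2 = 9.
Net area = 111.5 − 9 = 102.5.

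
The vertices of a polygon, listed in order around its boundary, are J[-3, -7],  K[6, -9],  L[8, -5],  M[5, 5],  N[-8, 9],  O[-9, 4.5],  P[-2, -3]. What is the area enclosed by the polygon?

Apply the surveyor's formula: 2A = Σ (x_i·y_{i+1} − x_{i+1}·y_i), indices taken mod 7.
Σ = (69) + (42) + (65) + (85) + (45) + (36) + (5) = 347
Area = |Σ|/2 = 173.5.

173.5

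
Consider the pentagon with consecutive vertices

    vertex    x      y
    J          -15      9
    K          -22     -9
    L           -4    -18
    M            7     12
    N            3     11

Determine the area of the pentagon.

Σ = (333) + (360) + (78) + (41) + (192) = 1004
Area = |Σ|/2 = 502.

502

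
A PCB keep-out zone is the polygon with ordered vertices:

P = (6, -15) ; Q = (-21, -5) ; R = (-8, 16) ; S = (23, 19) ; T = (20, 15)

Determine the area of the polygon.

Apply the shoelace formula: 2A = Σ (x_i·y_{i+1} − x_{i+1}·y_i), indices taken mod 5.
P→Q: (6)(-5) − (-21)(-15) = -345
Q→R: (-21)(16) − (-8)(-5) = -376
R→S: (-8)(19) − (23)(16) = -520
S→T: (23)(15) − (20)(19) = -35
T→P: (20)(-15) − (6)(15) = -390
Σ = -1666
Area = |Σ|/2 = 833.

833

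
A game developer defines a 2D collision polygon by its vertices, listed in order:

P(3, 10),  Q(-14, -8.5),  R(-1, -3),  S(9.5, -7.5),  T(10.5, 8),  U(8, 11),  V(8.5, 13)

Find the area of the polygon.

Apply the surveyor's formula: 2A = Σ (x_i·y_{i+1} − x_{i+1}·y_i), indices taken mod 7.
Cross-terms: 114.5, 33.5, 36, 154.75, 51.5, 10.5, 46  ⇒  Σ = 446.75
Area = |Σ|/2 = 223.375.

223.375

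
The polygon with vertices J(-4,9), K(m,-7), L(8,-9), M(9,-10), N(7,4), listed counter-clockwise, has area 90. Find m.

5

The doubled signed area Σ (x_i y_{i+1} − x_{i+1} y_i) is linear in m.
With m=0 it equals 270; the coefficient of m is -18 (from the two edges through K).
So -18·m + 270 = 2·90 = 180 ⇒ m = 5.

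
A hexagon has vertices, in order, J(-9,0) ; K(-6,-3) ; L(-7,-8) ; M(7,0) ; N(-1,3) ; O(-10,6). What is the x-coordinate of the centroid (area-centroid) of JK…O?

-640/209

Apply the shoelace (surveyor's) formula. First the cross-terms c_i = x_i·y_{i+1} − x_{i+1}·y_i:
  27, 27, 56, 21, 24, 54  ⇒  2A = 209, A = 104.5.
Then Σ (x_i + x_{i+1})·c_i = -1920, so x̄ = -1920 / (6·104.5) = -640/209.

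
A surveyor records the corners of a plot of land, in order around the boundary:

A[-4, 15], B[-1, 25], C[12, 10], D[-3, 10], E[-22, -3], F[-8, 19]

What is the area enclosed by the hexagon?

Apply Gauss's area formula: 2A = Σ (x_i·y_{i+1} − x_{i+1}·y_i), indices taken mod 6.
Σ = (-85) + (-310) + (150) + (229) + (-442) + (-44) = -502
Area = |Σ|/2 = 251.

251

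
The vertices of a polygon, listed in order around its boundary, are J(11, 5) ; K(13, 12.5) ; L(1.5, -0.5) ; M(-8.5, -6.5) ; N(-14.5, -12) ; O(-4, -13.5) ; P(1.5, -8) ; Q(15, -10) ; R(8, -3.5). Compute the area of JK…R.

226

Apply the surveyor's formula: 2A = Σ (x_i·y_{i+1} − x_{i+1}·y_i), indices taken mod 9.
J→K: (11)(12.5) − (13)(5) = 72.5
K→L: (13)(-0.5) − (1.5)(12.5) = -25.25
L→M: (1.5)(-6.5) − (-8.5)(-0.5) = -14
M→N: (-8.5)(-12) − (-14.5)(-6.5) = 7.75
N→O: (-14.5)(-13.5) − (-4)(-12) = 147.75
O→P: (-4)(-8) − (1.5)(-13.5) = 52.25
P→Q: (1.5)(-10) − (15)(-8) = 105
Q→R: (15)(-3.5) − (8)(-10) = 27.5
R→J: (8)(5) − (11)(-3.5) = 78.5
Σ = 452
Area = |Σ|/2 = 226.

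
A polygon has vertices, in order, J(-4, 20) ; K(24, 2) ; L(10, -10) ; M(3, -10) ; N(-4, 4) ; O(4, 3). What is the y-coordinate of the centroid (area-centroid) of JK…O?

Apply Gauss's area formula. First the cross-terms c_i = x_i·y_{i+1} − x_{i+1}·y_i:
  -488, -260, -70, -28, -28, 92  ⇒  2A = -782, A = -391.
Then Σ (y_i + y_{i+1})·c_i = -5168, so ȳ = -5168 / (6·(-391)) = 152/69.

152/69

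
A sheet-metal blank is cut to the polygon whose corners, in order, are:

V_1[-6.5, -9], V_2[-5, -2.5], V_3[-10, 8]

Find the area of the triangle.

24.125

Apply Gauss's area formula: 2A = Σ (x_i·y_{i+1} − x_{i+1}·y_i), indices taken mod 3.
Σ = (-28.75) + (-65) + (142) = 48.25
Area = |Σ|/2 = 24.125.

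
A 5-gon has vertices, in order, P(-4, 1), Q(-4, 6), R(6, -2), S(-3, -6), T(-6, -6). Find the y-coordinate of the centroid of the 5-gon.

-25/23

Apply Gauss's area formula. First the cross-terms c_i = x_i·y_{i+1} − x_{i+1}·y_i:
  -20, -28, -42, -18, -30  ⇒  2A = -138, A = -69.
Then Σ (y_i + y_{i+1})·c_i = 450, so ȳ = 450 / (6·(-69)) = -25/23.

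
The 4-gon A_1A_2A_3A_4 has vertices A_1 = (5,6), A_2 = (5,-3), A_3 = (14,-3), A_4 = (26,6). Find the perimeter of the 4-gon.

|A_1A_2| = √((0)² + (-9)²) = √81 = 9
|A_2A_3| = √((9)² + (0)²) = √81 = 9
|A_3A_4| = √((12)² + (9)²) = √225 = 15
|A_4A_1| = √((-21)² + (0)²) = √441 = 21
Perimeter = 9 + 9 + 15 + 21 = 54.

54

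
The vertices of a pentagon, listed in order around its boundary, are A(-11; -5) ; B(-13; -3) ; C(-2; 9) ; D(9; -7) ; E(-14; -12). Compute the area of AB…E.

245

A→B: (-11)(-3) − (-13)(-5) = -32
B→C: (-13)(9) − (-2)(-3) = -123
C→D: (-2)(-7) − (9)(9) = -67
D→E: (9)(-12) − (-14)(-7) = -206
E→A: (-14)(-5) − (-11)(-12) = -62
Σ = -490
Area = |Σ|/2 = 245.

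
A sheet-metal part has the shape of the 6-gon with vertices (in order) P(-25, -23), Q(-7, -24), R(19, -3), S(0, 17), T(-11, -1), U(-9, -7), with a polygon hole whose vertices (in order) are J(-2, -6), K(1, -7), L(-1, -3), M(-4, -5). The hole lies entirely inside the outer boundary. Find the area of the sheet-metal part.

Outer boundary:
Apply the shoelace formula: 2A = Σ (x_i·y_{i+1} − x_{i+1}·y_i), indices taken mod 6.
Σ = (439) + (477) + (323) + (187) + (68) + (32) = 1526
Area = |Σ|/2 = 763.
Hole:
Apply the shoelace (surveyor's) formula: 2A = Σ (x_i·y_{i+1} − x_{i+1}·y_i), indices taken mod 4.
Σ = (20) + (-10) + (-7) + (14) = 17
Area = |Σ|/2 = 8.5.
Net area = 763 − 8.5 = 754.5.

754.5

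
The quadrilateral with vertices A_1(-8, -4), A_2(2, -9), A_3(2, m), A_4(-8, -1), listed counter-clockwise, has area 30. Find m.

Write out the shoelace sum; only the two edges meeting at A_3 involve m:
2·Area = [(2·m − 2·(-9)) + (2·(-1) − (-8)·m)] + 104
       = 10·m + 120 = 60
⇒ m = -6.

-6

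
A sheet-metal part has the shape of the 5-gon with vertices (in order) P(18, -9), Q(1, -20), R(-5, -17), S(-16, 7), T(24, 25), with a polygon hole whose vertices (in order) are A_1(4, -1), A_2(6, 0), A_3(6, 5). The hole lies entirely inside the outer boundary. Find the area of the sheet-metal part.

Outer boundary:
Apply Gauss's area formula: 2A = Σ (x_i·y_{i+1} − x_{i+1}·y_i), indices taken mod 5.
Σ = (-351) + (-117) + (-307) + (-568) + (-666) = -2009
Area = |Σ|/2 = 1004.5.
Hole:
Σ = (6) + (30) + (-26) = 10
Area = |Σ|/2 = 5.
Net area = 1004.5 − 5 = 999.5.

999.5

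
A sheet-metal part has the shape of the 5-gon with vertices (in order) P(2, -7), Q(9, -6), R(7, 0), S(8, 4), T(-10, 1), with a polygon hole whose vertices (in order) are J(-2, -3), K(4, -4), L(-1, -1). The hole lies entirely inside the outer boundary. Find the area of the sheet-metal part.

112

Outer boundary:
Σ = (51) + (42) + (28) + (48) + (68) = 237
Area = |Σ|/2 = 118.5.
Hole:
Apply the shoelace formula: 2A = Σ (x_i·y_{i+1} − x_{i+1}·y_i), indices taken mod 3.
Σ = (20) + (-8) + (1) = 13
Area = |Σ|/2 = 6.5.
Net area = 118.5 − 6.5 = 112.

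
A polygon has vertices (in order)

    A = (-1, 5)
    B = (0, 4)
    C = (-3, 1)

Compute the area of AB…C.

3

Σ = (-4) + (12) + (-14) = -6
Area = |Σ|/2 = 3.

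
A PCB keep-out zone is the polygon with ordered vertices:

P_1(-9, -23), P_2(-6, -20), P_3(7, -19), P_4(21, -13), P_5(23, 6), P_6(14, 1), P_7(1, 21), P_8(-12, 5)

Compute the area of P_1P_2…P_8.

919.5

Apply the surveyor's formula: 2A = Σ (x_i·y_{i+1} − x_{i+1}·y_i), indices taken mod 8.
Σ = (42) + (254) + (308) + (425) + (-61) + (293) + (257) + (321) = 1839
Area = |Σ|/2 = 919.5.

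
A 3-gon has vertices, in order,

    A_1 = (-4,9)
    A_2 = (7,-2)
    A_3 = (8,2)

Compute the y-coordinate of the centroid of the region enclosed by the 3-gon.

3

Apply the shoelace formula. First the cross-terms c_i = x_i·y_{i+1} − x_{i+1}·y_i:
  -55, 30, 80  ⇒  2A = 55, A = 27.5.
Then Σ (y_i + y_{i+1})·c_i = 495, so ȳ = 495 / (6·27.5) = 3.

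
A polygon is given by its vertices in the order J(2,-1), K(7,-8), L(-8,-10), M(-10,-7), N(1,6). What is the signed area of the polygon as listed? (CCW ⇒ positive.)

Σ = (-9) + (-134) + (-44) + (-53) + (-13) = -253
Signed area = Σ/2 = -126.5 (negative ⇒ clockwise traversal).

-126.5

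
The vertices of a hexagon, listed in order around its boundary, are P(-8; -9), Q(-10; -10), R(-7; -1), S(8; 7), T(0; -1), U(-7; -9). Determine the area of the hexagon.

Σ = (-10) + (-60) + (-41) + (-8) + (-7) + (-9) = -135
Area = |Σ|/2 = 67.5.

67.5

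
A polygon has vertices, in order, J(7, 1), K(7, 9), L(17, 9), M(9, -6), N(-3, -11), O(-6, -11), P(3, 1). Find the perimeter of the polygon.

70

|JK| = √((0)² + (8)²) = √64 = 8
|KL| = √((10)² + (0)²) = √100 = 10
|LM| = √((-8)² + (-15)²) = √289 = 17
|MN| = √((-12)² + (-5)²) = √169 = 13
|NO| = √((-3)² + (0)²) = √9 = 3
|OP| = √((9)² + (12)²) = √225 = 15
|PJ| = √((4)² + (0)²) = √16 = 4
Perimeter = 8 + 10 + 17 + 13 + 3 + 15 + 4 = 70.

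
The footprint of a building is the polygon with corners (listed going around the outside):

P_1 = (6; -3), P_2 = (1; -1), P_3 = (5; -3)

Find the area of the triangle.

1

Cross-terms: -3, 2, 3  ⇒  Σ = 2
Area = |Σ|/2 = 1.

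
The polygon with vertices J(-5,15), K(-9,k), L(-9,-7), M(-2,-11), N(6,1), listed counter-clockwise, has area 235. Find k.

The doubled signed area Σ (x_i y_{i+1} − x_{i+1} y_i) is linear in k.
With k=0 it equals 442; the coefficient of k is 4 (from the two edges through K).
So 4·k + 442 = 2·235 = 470 ⇒ k = 7.

7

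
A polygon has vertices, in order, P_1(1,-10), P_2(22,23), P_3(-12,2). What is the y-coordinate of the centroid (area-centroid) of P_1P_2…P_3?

Apply the surveyor's formula. First the cross-terms c_i = x_i·y_{i+1} − x_{i+1}·y_i:
  243, 320, 118  ⇒  2A = 681, A = 340.5.
Then Σ (y_i + y_{i+1})·c_i = 10215, so ȳ = 10215 / (6·340.5) = 5.

5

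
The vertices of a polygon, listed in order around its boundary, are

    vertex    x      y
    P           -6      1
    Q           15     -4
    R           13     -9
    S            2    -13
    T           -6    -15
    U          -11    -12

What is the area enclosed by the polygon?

254.5

Apply the shoelace formula: 2A = Σ (x_i·y_{i+1} − x_{i+1}·y_i), indices taken mod 6.
Cross-terms: 9, -83, -151, -108, -93, -83  ⇒  Σ = -509
Area = |Σ|/2 = 254.5.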